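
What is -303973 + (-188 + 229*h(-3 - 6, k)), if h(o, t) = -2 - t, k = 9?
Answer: -306680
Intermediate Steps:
-303973 + (-188 + 229*h(-3 - 6, k)) = -303973 + (-188 + 229*(-2 - 1*9)) = -303973 + (-188 + 229*(-2 - 9)) = -303973 + (-188 + 229*(-11)) = -303973 + (-188 - 2519) = -303973 - 2707 = -306680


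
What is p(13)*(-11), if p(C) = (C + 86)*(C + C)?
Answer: -28314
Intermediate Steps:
p(C) = 2*C*(86 + C) (p(C) = (86 + C)*(2*C) = 2*C*(86 + C))
p(13)*(-11) = (2*13*(86 + 13))*(-11) = (2*13*99)*(-11) = 2574*(-11) = -28314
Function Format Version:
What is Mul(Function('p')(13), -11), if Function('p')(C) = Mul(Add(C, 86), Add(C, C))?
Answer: -28314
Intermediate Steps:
Function('p')(C) = Mul(2, C, Add(86, C)) (Function('p')(C) = Mul(Add(86, C), Mul(2, C)) = Mul(2, C, Add(86, C)))
Mul(Function('p')(13), -11) = Mul(Mul(2, 13, Add(86, 13)), -11) = Mul(Mul(2, 13, 99), -11) = Mul(2574, -11) = -28314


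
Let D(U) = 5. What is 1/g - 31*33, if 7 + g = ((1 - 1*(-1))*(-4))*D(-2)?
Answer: -48082/47 ≈ -1023.0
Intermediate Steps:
g = -47 (g = -7 + ((1 - 1*(-1))*(-4))*5 = -7 + ((1 + 1)*(-4))*5 = -7 + (2*(-4))*5 = -7 - 8*5 = -7 - 40 = -47)
1/g - 31*33 = 1/(-47) - 31*33 = -1/47 - 1023 = -48082/47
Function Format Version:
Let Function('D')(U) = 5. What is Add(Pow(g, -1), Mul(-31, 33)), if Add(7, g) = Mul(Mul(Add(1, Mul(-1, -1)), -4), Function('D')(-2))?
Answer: Rational(-48082, 47) ≈ -1023.0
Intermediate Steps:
g = -47 (g = Add(-7, Mul(Mul(Add(1, Mul(-1, -1)), -4), 5)) = Add(-7, Mul(Mul(Add(1, 1), -4), 5)) = Add(-7, Mul(Mul(2, -4), 5)) = Add(-7, Mul(-8, 5)) = Add(-7, -40) = -47)
Add(Pow(g, -1), Mul(-31, 33)) = Add(Pow(-47, -1), Mul(-31, 33)) = Add(Rational(-1, 47), -1023) = Rational(-48082, 47)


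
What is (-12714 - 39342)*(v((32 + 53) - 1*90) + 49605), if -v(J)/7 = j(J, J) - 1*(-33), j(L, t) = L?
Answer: -2572034904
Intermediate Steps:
v(J) = -231 - 7*J (v(J) = -7*(J - 1*(-33)) = -7*(J + 33) = -7*(33 + J) = -231 - 7*J)
(-12714 - 39342)*(v((32 + 53) - 1*90) + 49605) = (-12714 - 39342)*((-231 - 7*((32 + 53) - 1*90)) + 49605) = -52056*((-231 - 7*(85 - 90)) + 49605) = -52056*((-231 - 7*(-5)) + 49605) = -52056*((-231 + 35) + 49605) = -52056*(-196 + 49605) = -52056*49409 = -2572034904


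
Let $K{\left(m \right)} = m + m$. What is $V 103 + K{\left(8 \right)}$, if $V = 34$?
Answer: $3518$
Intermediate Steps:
$K{\left(m \right)} = 2 m$
$V 103 + K{\left(8 \right)} = 34 \cdot 103 + 2 \cdot 8 = 3502 + 16 = 3518$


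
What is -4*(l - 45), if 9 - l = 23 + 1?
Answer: 240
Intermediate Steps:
l = -15 (l = 9 - (23 + 1) = 9 - 1*24 = 9 - 24 = -15)
-4*(l - 45) = -4*(-15 - 45) = -4*(-60) = 240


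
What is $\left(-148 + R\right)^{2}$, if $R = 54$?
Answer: $8836$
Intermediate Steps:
$\left(-148 + R\right)^{2} = \left(-148 + 54\right)^{2} = \left(-94\right)^{2} = 8836$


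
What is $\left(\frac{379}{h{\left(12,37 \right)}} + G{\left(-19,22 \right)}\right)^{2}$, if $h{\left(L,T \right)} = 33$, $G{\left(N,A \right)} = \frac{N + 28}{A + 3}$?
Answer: $\frac{95491984}{680625} \approx 140.3$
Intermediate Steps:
$G{\left(N,A \right)} = \frac{28 + N}{3 + A}$
$\left(\frac{379}{h{\left(12,37 \right)}} + G{\left(-19,22 \right)}\right)^{2} = \left(\frac{379}{33} + \frac{28 - 19}{3 + 22}\right)^{2} = \left(379 \cdot \frac{1}{33} + \frac{1}{25} \cdot 9\right)^{2} = \left(\frac{379}{33} + \frac{1}{25} \cdot 9\right)^{2} = \left(\frac{379}{33} + \frac{9}{25}\right)^{2} = \left(\frac{9772}{825}\right)^{2} = \frac{95491984}{680625}$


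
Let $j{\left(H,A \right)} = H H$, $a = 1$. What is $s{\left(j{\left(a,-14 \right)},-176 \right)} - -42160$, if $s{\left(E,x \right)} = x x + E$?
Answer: $73137$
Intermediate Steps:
$j{\left(H,A \right)} = H^{2}$
$s{\left(E,x \right)} = E + x^{2}$ ($s{\left(E,x \right)} = x^{2} + E = E + x^{2}$)
$s{\left(j{\left(a,-14 \right)},-176 \right)} - -42160 = \left(1^{2} + \left(-176\right)^{2}\right) - -42160 = \left(1 + 30976\right) + 42160 = 30977 + 42160 = 73137$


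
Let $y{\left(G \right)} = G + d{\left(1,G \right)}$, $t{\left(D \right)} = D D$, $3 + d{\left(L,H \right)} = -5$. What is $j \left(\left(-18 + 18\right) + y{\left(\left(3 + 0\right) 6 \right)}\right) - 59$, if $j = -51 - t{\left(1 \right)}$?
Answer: $-579$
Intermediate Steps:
$d{\left(L,H \right)} = -8$ ($d{\left(L,H \right)} = -3 - 5 = -8$)
$t{\left(D \right)} = D^{2}$
$j = -52$ ($j = -51 - 1^{2} = -51 - 1 = -52$)
$y{\left(G \right)} = -8 + G$ ($y{\left(G \right)} = G - 8 = -8 + G$)
$j \left(\left(-18 + 18\right) + y{\left(\left(3 + 0\right) 6 \right)}\right) - 59 = - 52 \left(\left(-18 + 18\right) - \left(8 - \left(3 + 0\right) 6\right)\right) - 59 = - 52 \left(0 + \left(-8 + 3 \cdot 6\right)\right) - 59 = - 52 \left(0 + \left(-8 + 18\right)\right) - 59 = - 52 \left(0 + 10\right) - 59 = \left(-52\right) 10 - 59 = -520 - 59 = -579$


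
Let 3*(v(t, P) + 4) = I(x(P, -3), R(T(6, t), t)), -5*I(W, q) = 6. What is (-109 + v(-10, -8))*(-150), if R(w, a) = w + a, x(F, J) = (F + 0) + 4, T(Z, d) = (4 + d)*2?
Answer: 17010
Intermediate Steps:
T(Z, d) = 8 + 2*d
x(F, J) = 4 + F (x(F, J) = F + 4 = 4 + F)
R(w, a) = a + w
I(W, q) = -6/5 (I(W, q) = -1/5*6 = -6/5)
v(t, P) = -22/5 (v(t, P) = -4 + (1/3)*(-6/5) = -4 - 2/5 = -22/5)
(-109 + v(-10, -8))*(-150) = (-109 - 22/5)*(-150) = -567/5*(-150) = 17010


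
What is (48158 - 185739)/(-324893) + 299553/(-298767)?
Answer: -18739336734/32355768977 ≈ -0.57917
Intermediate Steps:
(48158 - 185739)/(-324893) + 299553/(-298767) = -137581*(-1/324893) + 299553*(-1/298767) = 137581/324893 - 99851/99589 = -18739336734/32355768977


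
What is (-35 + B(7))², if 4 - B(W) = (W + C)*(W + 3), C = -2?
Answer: 6561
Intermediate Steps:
B(W) = 4 - (-2 + W)*(3 + W) (B(W) = 4 - (W - 2)*(W + 3) = 4 - (-2 + W)*(3 + W))
(-35 + B(7))² = (-35 + (10 - 1*7 - 1*7²))² = (-35 + (10 - 7 - 1*49))² = (-35 + (10 - 7 - 49))² = (-35 - 46)² = (-81)² = 6561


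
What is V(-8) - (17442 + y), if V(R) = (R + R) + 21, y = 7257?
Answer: -24694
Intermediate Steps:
V(R) = 21 + 2*R (V(R) = 2*R + 21 = 21 + 2*R)
V(-8) - (17442 + y) = (21 + 2*(-8)) - (17442 + 7257) = (21 - 16) - 1*24699 = 5 - 24699 = -24694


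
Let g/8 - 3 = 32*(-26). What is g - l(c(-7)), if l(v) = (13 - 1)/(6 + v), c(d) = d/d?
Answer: -46436/7 ≈ -6633.7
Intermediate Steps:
g = -6632 (g = 24 + 8*(32*(-26)) = 24 + 8*(-832) = 24 - 6656 = -6632)
c(d) = 1
l(v) = 12/(6 + v)
g - l(c(-7)) = -6632 - 12/(6 + 1) = -6632 - 12/7 = -46436/7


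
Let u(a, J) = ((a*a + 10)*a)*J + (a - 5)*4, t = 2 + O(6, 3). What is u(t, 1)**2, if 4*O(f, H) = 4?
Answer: 2401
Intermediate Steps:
O(f, H) = 1 (O(f, H) = (1/4)*4 = 1)
t = 3 (t = 2 + 1 = 3)
u(a, J) = -20 + 4*a + J*a*(10 + a**2) (u(a, J) = ((a**2 + 10)*a)*J + (-5 + a)*4 = ((10 + a**2)*a)*J + (-20 + 4*a) = (a*(10 + a**2))*J + (-20 + 4*a) = J*a*(10 + a**2) + (-20 + 4*a) = -20 + 4*a + J*a*(10 + a**2))
u(t, 1)**2 = (-20 + 4*3 + 1*3**3 + 10*1*3)**2 = (-20 + 12 + 1*27 + 30)**2 = (-20 + 12 + 27 + 30)**2 = 49**2 = 2401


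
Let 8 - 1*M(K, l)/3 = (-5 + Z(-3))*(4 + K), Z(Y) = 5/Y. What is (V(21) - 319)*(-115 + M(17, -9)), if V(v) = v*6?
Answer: -63497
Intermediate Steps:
V(v) = 6*v
M(K, l) = 104 + 20*K (M(K, l) = 24 - 3*(-5 + 5/(-3))*(4 + K) = 24 - 3*(-5 + 5*(-⅓))*(4 + K) = 24 - 3*(-5 - 5/3)*(4 + K) = 24 - (-20)*(4 + K) = 24 - 3*(-80/3 - 20*K/3) = 24 + (80 + 20*K) = 104 + 20*K)
(V(21) - 319)*(-115 + M(17, -9)) = (6*21 - 319)*(-115 + (104 + 20*17)) = (126 - 319)*(-115 + (104 + 340)) = -193*(-115 + 444) = -193*329 = -63497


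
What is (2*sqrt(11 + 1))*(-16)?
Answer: -64*sqrt(3) ≈ -110.85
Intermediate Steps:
(2*sqrt(11 + 1))*(-16) = (2*sqrt(12))*(-16) = (2*(2*sqrt(3)))*(-16) = (4*sqrt(3))*(-16) = -64*sqrt(3)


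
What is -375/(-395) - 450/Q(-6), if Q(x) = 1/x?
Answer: 213375/79 ≈ 2700.9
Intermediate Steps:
-375/(-395) - 450/Q(-6) = -375/(-395) - 450/(1/(-6)) = -375*(-1/395) - 450/(-⅙) = 75/79 - 450*(-6) = 75/79 + 2700 = 213375/79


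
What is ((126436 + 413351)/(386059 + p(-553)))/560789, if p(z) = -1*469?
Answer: 179929/72078210170 ≈ 2.4963e-6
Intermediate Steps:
p(z) = -469
((126436 + 413351)/(386059 + p(-553)))/560789 = ((126436 + 413351)/(386059 - 469))/560789 = (539787/385590)*(1/560789) = (539787*(1/385590))*(1/560789) = (179929/128530)*(1/560789) = 179929/72078210170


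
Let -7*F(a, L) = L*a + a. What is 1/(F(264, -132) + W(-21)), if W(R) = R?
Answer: 7/34437 ≈ 0.00020327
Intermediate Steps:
F(a, L) = -a/7 - L*a/7 (F(a, L) = -(L*a + a)/7 = -(a + L*a)/7 = -a/7 - L*a/7)
1/(F(264, -132) + W(-21)) = 1/(-⅐*264*(1 - 132) - 21) = 1/(-⅐*264*(-131) - 21) = 1/(34584/7 - 21) = 1/(34437/7) = 7/34437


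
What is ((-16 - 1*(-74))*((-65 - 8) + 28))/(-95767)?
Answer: 2610/95767 ≈ 0.027254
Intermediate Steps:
((-16 - 1*(-74))*((-65 - 8) + 28))/(-95767) = ((-16 + 74)*(-73 + 28))*(-1/95767) = (58*(-45))*(-1/95767) = -2610*(-1/95767) = 2610/95767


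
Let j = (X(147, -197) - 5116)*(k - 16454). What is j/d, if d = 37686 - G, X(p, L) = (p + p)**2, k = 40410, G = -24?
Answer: 194810192/3771 ≈ 51660.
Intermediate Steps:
X(p, L) = 4*p**2 (X(p, L) = (2*p)**2 = 4*p**2)
j = 1948101920 (j = (4*147**2 - 5116)*(40410 - 16454) = (4*21609 - 5116)*23956 = (86436 - 5116)*23956 = 81320*23956 = 1948101920)
d = 37710 (d = 37686 - 1*(-24) = 37686 + 24 = 37710)
j/d = 1948101920/37710 = 1948101920*(1/37710) = 194810192/3771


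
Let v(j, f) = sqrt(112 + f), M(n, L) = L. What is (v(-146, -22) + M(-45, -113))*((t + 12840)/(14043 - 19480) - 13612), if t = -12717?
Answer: 8362968071/5437 - 222025701*sqrt(10)/5437 ≈ 1.4090e+6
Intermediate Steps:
(v(-146, -22) + M(-45, -113))*((t + 12840)/(14043 - 19480) - 13612) = (sqrt(112 - 22) - 113)*((-12717 + 12840)/(14043 - 19480) - 13612) = (sqrt(90) - 113)*(123/(-5437) - 13612) = (3*sqrt(10) - 113)*(123*(-1/5437) - 13612) = (-113 + 3*sqrt(10))*(-123/5437 - 13612) = (-113 + 3*sqrt(10))*(-74008567/5437) = 8362968071/5437 - 222025701*sqrt(10)/5437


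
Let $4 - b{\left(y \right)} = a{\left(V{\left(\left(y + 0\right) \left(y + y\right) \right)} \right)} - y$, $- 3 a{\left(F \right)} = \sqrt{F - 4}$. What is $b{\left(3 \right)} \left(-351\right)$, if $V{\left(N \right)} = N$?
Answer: $-2457 - 117 \sqrt{14} \approx -2894.8$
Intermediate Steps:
$a{\left(F \right)} = - \frac{\sqrt{-4 + F}}{3}$ ($a{\left(F \right)} = - \frac{\sqrt{F - 4}}{3} = - \frac{\sqrt{-4 + F}}{3}$)
$b{\left(y \right)} = 4 + y + \frac{\sqrt{-4 + 2 y^{2}}}{3}$ ($b{\left(y \right)} = 4 - \left(- \frac{\sqrt{-4 + \left(y + 0\right) \left(y + y\right)}}{3} - y\right) = 4 - \left(- \frac{\sqrt{-4 + y 2 y}}{3} - y\right) = 4 - \left(- \frac{\sqrt{-4 + 2 y^{2}}}{3} - y\right) = 4 - \left(- y - \frac{\sqrt{-4 + 2 y^{2}}}{3}\right) = 4 + \left(y + \frac{\sqrt{-4 + 2 y^{2}}}{3}\right) = 4 + y + \frac{\sqrt{-4 + 2 y^{2}}}{3}$)
$b{\left(3 \right)} \left(-351\right) = \left(4 + 3 + \frac{\sqrt{-4 + 2 \cdot 3^{2}}}{3}\right) \left(-351\right) = \left(4 + 3 + \frac{\sqrt{-4 + 2 \cdot 9}}{3}\right) \left(-351\right) = \left(4 + 3 + \frac{\sqrt{-4 + 18}}{3}\right) \left(-351\right) = \left(4 + 3 + \frac{\sqrt{14}}{3}\right) \left(-351\right) = \left(7 + \frac{\sqrt{14}}{3}\right) \left(-351\right) = -2457 - 117 \sqrt{14}$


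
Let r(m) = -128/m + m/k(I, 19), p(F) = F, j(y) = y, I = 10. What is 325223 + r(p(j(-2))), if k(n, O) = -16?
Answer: 2602297/8 ≈ 3.2529e+5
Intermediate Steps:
r(m) = -128/m - m/16 (r(m) = -128/m + m/(-16) = -128/m + m*(-1/16) = -128/m - m/16)
325223 + r(p(j(-2))) = 325223 + (-128/(-2) - 1/16*(-2)) = 325223 + (-128*(-1/2) + 1/8) = 325223 + (64 + 1/8) = 325223 + 513/8 = 2602297/8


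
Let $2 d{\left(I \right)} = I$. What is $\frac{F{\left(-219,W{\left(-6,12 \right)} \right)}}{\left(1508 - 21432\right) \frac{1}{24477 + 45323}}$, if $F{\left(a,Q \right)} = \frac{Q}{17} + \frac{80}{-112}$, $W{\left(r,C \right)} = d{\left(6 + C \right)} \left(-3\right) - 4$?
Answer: $\frac{5269900}{592739} \approx 8.8908$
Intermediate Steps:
$d{\left(I \right)} = \frac{I}{2}$
$W{\left(r,C \right)} = -13 - \frac{3 C}{2}$ ($W{\left(r,C \right)} = \frac{6 + C}{2} \left(-3\right) - 4 = \left(3 + \frac{C}{2}\right) \left(-3\right) - 4 = \left(-9 - \frac{3 C}{2}\right) - 4 = -13 - \frac{3 C}{2}$)
$F{\left(a,Q \right)} = - \frac{5}{7} + \frac{Q}{17}$ ($F{\left(a,Q \right)} = Q \frac{1}{17} + 80 \left(- \frac{1}{112}\right) = \frac{Q}{17} - \frac{5}{7} = - \frac{5}{7} + \frac{Q}{17}$)
$\frac{F{\left(-219,W{\left(-6,12 \right)} \right)}}{\left(1508 - 21432\right) \frac{1}{24477 + 45323}} = \frac{- \frac{5}{7} + \frac{-13 - 18}{17}}{\left(1508 - 21432\right) \frac{1}{24477 + 45323}} = \frac{- \frac{5}{7} + \frac{-13 - 18}{17}}{\left(-19924\right) \frac{1}{69800}} = \frac{- \frac{5}{7} + \frac{1}{17} \left(-31\right)}{\left(-19924\right) \frac{1}{69800}} = \frac{- \frac{5}{7} - \frac{31}{17}}{- \frac{4981}{17450}} = \left(- \frac{302}{119}\right) \left(- \frac{17450}{4981}\right) = \frac{5269900}{592739}$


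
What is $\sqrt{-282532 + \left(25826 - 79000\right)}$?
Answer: $i \sqrt{335706} \approx 579.4 i$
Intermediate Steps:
$\sqrt{-282532 + \left(25826 - 79000\right)} = \sqrt{-282532 - 53174} = \sqrt{-335706} = i \sqrt{335706}$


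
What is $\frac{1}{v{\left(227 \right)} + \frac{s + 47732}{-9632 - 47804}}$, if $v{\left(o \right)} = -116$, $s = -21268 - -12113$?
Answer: $- \frac{57436}{6701153} \approx -0.0085711$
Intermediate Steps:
$s = -9155$ ($s = -21268 + 12113 = -9155$)
$\frac{1}{v{\left(227 \right)} + \frac{s + 47732}{-9632 - 47804}} = \frac{1}{-116 + \frac{-9155 + 47732}{-9632 - 47804}} = \frac{1}{-116 + \frac{38577}{-57436}} = \frac{1}{-116 + 38577 \left(- \frac{1}{57436}\right)} = \frac{1}{-116 - \frac{38577}{57436}} = \frac{1}{- \frac{6701153}{57436}} = - \frac{57436}{6701153}$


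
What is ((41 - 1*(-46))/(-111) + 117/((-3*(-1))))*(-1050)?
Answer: -1484700/37 ≈ -40127.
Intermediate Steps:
((41 - 1*(-46))/(-111) + 117/((-3*(-1))))*(-1050) = ((41 + 46)*(-1/111) + 117/3)*(-1050) = (87*(-1/111) + 117*(⅓))*(-1050) = (-29/37 + 39)*(-1050) = (1414/37)*(-1050) = -1484700/37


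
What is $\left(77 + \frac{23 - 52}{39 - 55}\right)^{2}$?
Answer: $\frac{1590121}{256} \approx 6211.4$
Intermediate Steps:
$\left(77 + \frac{23 - 52}{39 - 55}\right)^{2} = \left(77 - \frac{29}{-16}\right)^{2} = \left(77 - - \frac{29}{16}\right)^{2} = \left(77 + \frac{29}{16}\right)^{2} = \left(\frac{1261}{16}\right)^{2} = \frac{1590121}{256}$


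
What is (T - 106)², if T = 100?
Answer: 36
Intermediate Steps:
(T - 106)² = (100 - 106)² = (-6)² = 36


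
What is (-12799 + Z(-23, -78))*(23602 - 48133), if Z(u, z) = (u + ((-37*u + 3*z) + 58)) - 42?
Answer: 299008359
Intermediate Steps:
Z(u, z) = 16 - 36*u + 3*z (Z(u, z) = (u + (58 - 37*u + 3*z)) - 42 = (58 - 36*u + 3*z) - 42 = 16 - 36*u + 3*z)
(-12799 + Z(-23, -78))*(23602 - 48133) = (-12799 + (16 - 36*(-23) + 3*(-78)))*(23602 - 48133) = (-12799 + (16 + 828 - 234))*(-24531) = (-12799 + 610)*(-24531) = -12189*(-24531) = 299008359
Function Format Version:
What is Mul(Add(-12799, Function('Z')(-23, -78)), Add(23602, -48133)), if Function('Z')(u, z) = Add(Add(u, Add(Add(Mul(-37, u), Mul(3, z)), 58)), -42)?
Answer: 299008359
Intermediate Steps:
Function('Z')(u, z) = Add(16, Mul(-36, u), Mul(3, z)) (Function('Z')(u, z) = Add(Add(u, Add(58, Mul(-37, u), Mul(3, z))), -42) = Add(Add(58, Mul(-36, u), Mul(3, z)), -42) = Add(16, Mul(-36, u), Mul(3, z)))
Mul(Add(-12799, Function('Z')(-23, -78)), Add(23602, -48133)) = Mul(Add(-12799, Add(16, Mul(-36, -23), Mul(3, -78))), Add(23602, -48133)) = Mul(Add(-12799, Add(16, 828, -234)), -24531) = Mul(Add(-12799, 610), -24531) = Mul(-12189, -24531) = 299008359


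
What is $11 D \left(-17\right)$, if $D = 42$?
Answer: $-7854$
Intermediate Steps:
$11 D \left(-17\right) = 11 \cdot 42 \left(-17\right) = 462 \left(-17\right) = -7854$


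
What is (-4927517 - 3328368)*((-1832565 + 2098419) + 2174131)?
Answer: -20144235561725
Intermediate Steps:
(-4927517 - 3328368)*((-1832565 + 2098419) + 2174131) = -8255885*(265854 + 2174131) = -8255885*2439985 = -20144235561725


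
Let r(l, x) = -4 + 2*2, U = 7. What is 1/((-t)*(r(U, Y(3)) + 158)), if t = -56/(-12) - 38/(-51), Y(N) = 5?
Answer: -17/14536 ≈ -0.0011695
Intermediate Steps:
r(l, x) = 0 (r(l, x) = -4 + 4 = 0)
t = 92/17 (t = -56*(-1/12) - 38*(-1/51) = 14/3 + 38/51 = 92/17 ≈ 5.4118)
1/((-t)*(r(U, Y(3)) + 158)) = 1/((-1*92/17)*(0 + 158)) = 1/(-92/17*158) = 1/(-14536/17) = -17/14536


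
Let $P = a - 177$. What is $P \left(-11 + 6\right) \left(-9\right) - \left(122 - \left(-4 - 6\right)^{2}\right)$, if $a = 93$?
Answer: $-3802$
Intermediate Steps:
$P = -84$ ($P = 93 - 177 = -84$)
$P \left(-11 + 6\right) \left(-9\right) - \left(122 - \left(-4 - 6\right)^{2}\right) = - 84 \left(-11 + 6\right) \left(-9\right) - \left(122 - \left(-4 - 6\right)^{2}\right) = - 84 \left(\left(-5\right) \left(-9\right)\right) - \left(122 - 100\right) = \left(-84\right) 45 + \left(\left(100 - 47\right) - 75\right) = -3780 + \left(53 - 75\right) = -3780 - 22 = -3802$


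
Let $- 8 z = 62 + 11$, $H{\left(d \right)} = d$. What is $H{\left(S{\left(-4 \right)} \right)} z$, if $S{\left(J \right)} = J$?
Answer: $\frac{73}{2} \approx 36.5$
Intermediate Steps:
$z = - \frac{73}{8}$ ($z = - \frac{62 + 11}{8} = \left(- \frac{1}{8}\right) 73 = - \frac{73}{8} \approx -9.125$)
$H{\left(S{\left(-4 \right)} \right)} z = \left(-4\right) \left(- \frac{73}{8}\right) = \frac{73}{2}$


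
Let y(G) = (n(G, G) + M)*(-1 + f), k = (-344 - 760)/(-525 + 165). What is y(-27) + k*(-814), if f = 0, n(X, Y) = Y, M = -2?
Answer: -37009/15 ≈ -2467.3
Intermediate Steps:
k = 46/15 (k = -1104/(-360) = -1104*(-1/360) = 46/15 ≈ 3.0667)
y(G) = 2 - G (y(G) = (G - 2)*(-1 + 0) = (-2 + G)*(-1) = 2 - G)
y(-27) + k*(-814) = (2 - 1*(-27)) + (46/15)*(-814) = (2 + 27) - 37444/15 = 29 - 37444/15 = -37009/15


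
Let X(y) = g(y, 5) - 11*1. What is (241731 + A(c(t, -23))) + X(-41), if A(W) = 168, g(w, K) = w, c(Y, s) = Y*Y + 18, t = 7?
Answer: 241847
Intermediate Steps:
c(Y, s) = 18 + Y² (c(Y, s) = Y² + 18 = 18 + Y²)
X(y) = -11 + y (X(y) = y - 11*1 = y - 11 = -11 + y)
(241731 + A(c(t, -23))) + X(-41) = (241731 + 168) + (-11 - 41) = 241899 - 52 = 241847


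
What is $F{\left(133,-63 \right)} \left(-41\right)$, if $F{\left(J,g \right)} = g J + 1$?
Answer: $343498$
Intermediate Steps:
$F{\left(J,g \right)} = 1 + J g$ ($F{\left(J,g \right)} = J g + 1 = 1 + J g$)
$F{\left(133,-63 \right)} \left(-41\right) = \left(1 + 133 \left(-63\right)\right) \left(-41\right) = \left(1 - 8379\right) \left(-41\right) = \left(-8378\right) \left(-41\right) = 343498$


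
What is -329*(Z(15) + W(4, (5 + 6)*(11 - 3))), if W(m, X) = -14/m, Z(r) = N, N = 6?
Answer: -1645/2 ≈ -822.50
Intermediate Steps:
Z(r) = 6
-329*(Z(15) + W(4, (5 + 6)*(11 - 3))) = -329*(6 - 14/4) = -329*(6 - 14*1/4) = -329*(6 - 7/2) = -329*5/2 = -1645/2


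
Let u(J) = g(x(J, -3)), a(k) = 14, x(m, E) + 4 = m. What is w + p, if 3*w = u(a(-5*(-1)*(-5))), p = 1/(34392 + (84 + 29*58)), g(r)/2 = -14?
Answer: -1012421/108474 ≈ -9.3333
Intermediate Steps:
x(m, E) = -4 + m
g(r) = -28 (g(r) = 2*(-14) = -28)
u(J) = -28
p = 1/36158 (p = 1/(34392 + (84 + 1682)) = 1/(34392 + 1766) = 1/36158 ≈ 2.7656e-5)
w = -28/3 (w = (⅓)*(-28) = -28/3 ≈ -9.3333)
w + p = -28/3 + 1/36158 = -1012421/108474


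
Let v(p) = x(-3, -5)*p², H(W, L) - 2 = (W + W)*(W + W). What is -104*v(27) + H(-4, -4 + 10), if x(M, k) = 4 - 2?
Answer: -151566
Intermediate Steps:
x(M, k) = 2
H(W, L) = 2 + 4*W² (H(W, L) = 2 + (W + W)*(W + W) = 2 + (2*W)*(2*W) = 2 + 4*W²)
v(p) = 2*p²
-104*v(27) + H(-4, -4 + 10) = -208*27² + (2 + 4*(-4)²) = -208*729 + (2 + 4*16) = -104*1458 + (2 + 64) = -151632 + 66 = -151566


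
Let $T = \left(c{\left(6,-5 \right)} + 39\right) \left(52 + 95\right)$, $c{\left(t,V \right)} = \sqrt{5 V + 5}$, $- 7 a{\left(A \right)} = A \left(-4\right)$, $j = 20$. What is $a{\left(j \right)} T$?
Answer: $65520 + 3360 i \sqrt{5} \approx 65520.0 + 7513.2 i$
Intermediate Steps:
$a{\left(A \right)} = \frac{4 A}{7}$ ($a{\left(A \right)} = - \frac{A \left(-4\right)}{7} = - \frac{\left(-4\right) A}{7} = \frac{4 A}{7}$)
$c{\left(t,V \right)} = \sqrt{5 + 5 V}$
$T = 5733 + 294 i \sqrt{5}$ ($T = \left(\sqrt{5 + 5 \left(-5\right)} + 39\right) \left(52 + 95\right) = \left(\sqrt{5 - 25} + 39\right) 147 = \left(\sqrt{-20} + 39\right) 147 = \left(2 i \sqrt{5} + 39\right) 147 = \left(39 + 2 i \sqrt{5}\right) 147 = 5733 + 294 i \sqrt{5} \approx 5733.0 + 657.4 i$)
$a{\left(j \right)} T = \frac{4}{7} \cdot 20 \left(5733 + 294 i \sqrt{5}\right) = \frac{80 \left(5733 + 294 i \sqrt{5}\right)}{7} = 65520 + 3360 i \sqrt{5}$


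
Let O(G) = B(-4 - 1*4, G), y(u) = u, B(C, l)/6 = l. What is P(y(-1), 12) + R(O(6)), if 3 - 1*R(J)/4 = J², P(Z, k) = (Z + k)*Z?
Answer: -5183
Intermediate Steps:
B(C, l) = 6*l
O(G) = 6*G
P(Z, k) = Z*(Z + k)
R(J) = 12 - 4*J²
P(y(-1), 12) + R(O(6)) = -(-1 + 12) + (12 - 4*(6*6)²) = -1*11 + (12 - 4*36²) = -11 + (12 - 4*1296) = -11 + (12 - 5184) = -11 - 5172 = -5183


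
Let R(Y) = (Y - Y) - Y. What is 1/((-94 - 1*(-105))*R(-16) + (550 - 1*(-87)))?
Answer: 1/813 ≈ 0.0012300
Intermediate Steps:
R(Y) = -Y (R(Y) = 0 - Y = -Y)
1/((-94 - 1*(-105))*R(-16) + (550 - 1*(-87))) = 1/((-94 - 1*(-105))*(-1*(-16)) + (550 - 1*(-87))) = 1/((-94 + 105)*16 + (550 + 87)) = 1/(11*16 + 637) = 1/(176 + 637) = 1/813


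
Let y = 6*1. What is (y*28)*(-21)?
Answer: -3528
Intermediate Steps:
y = 6
(y*28)*(-21) = (6*28)*(-21) = 168*(-21) = -3528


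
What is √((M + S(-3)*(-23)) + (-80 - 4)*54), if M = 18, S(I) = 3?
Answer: I*√4587 ≈ 67.727*I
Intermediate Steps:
√((M + S(-3)*(-23)) + (-80 - 4)*54) = √((18 + 3*(-23)) + (-80 - 4)*54) = √((18 - 69) - 84*54) = √(-51 - 4536) = √(-4587) = I*√4587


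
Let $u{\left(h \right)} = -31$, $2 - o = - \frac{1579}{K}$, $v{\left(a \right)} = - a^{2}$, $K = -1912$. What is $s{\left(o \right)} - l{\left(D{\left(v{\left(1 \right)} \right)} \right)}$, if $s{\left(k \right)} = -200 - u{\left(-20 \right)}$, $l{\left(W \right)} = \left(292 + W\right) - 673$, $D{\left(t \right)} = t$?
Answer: $213$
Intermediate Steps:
$o = \frac{2245}{1912}$ ($o = 2 - - \frac{1579}{-1912} = 2 - \left(-1579\right) \left(- \frac{1}{1912}\right) = 2 - \frac{1579}{1912} = \frac{2245}{1912} \approx 1.1742$)
$l{\left(W \right)} = -381 + W$
$s{\left(k \right)} = -169$ ($s{\left(k \right)} = -200 - -31 = -200 + 31 = -169$)
$s{\left(o \right)} - l{\left(D{\left(v{\left(1 \right)} \right)} \right)} = -169 - \left(-381 - 1^{2}\right) = -169 - \left(-381 - 1\right) = -169 - -382 = -169 + 382 = 213$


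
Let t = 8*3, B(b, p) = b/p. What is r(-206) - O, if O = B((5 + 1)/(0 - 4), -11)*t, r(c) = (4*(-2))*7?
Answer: -652/11 ≈ -59.273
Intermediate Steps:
r(c) = -56 (r(c) = -8*7 = -56)
t = 24
O = 36/11 (O = (((5 + 1)/(0 - 4))/(-11))*24 = ((6/(-4))*(-1/11))*24 = ((6*(-1/4))*(-1/11))*24 = -3/2*(-1/11)*24 = (3/22)*24 = 36/11 ≈ 3.2727)
r(-206) - O = -56 - 1*36/11 = -56 - 36/11 = -652/11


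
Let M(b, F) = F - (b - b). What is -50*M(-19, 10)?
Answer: -500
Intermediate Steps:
M(b, F) = F (M(b, F) = F - 1*0 = F + 0 = F)
-50*M(-19, 10) = -50*10 = -500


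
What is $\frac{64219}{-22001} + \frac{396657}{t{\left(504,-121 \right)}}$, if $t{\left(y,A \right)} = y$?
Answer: $\frac{138007687}{176008} \approx 784.1$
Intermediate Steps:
$\frac{64219}{-22001} + \frac{396657}{t{\left(504,-121 \right)}} = \frac{64219}{-22001} + \frac{396657}{504} = 64219 \left(- \frac{1}{22001}\right) + 396657 \cdot \frac{1}{504} = - \frac{64219}{22001} + \frac{44073}{56} = \frac{138007687}{176008}$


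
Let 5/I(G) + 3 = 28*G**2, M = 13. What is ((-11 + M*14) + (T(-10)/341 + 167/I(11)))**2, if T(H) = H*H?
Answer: 1490850248940900/116281 ≈ 1.2821e+10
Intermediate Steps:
T(H) = H**2
I(G) = 5/(-3 + 28*G**2)
((-11 + M*14) + (T(-10)/341 + 167/I(11)))**2 = ((-11 + 13*14) + ((-10)**2/341 + 167/((5/(-3 + 28*11**2)))))**2 = ((-11 + 182) + (100*(1/341) + 167/((5/(-3 + 28*121)))))**2 = (171 + (100/341 + 167/((5/(-3 + 3388)))))**2 = (171 + (100/341 + 167/((5/3385))))**2 = (171 + (100/341 + 167/((5*(1/3385)))))**2 = (171 + (100/341 + 167/(1/677)))**2 = (171 + (100/341 + 167*677))**2 = (171 + (100/341 + 113059))**2 = (171 + 38553219/341)**2 = (38611530/341)**2 = 1490850248940900/116281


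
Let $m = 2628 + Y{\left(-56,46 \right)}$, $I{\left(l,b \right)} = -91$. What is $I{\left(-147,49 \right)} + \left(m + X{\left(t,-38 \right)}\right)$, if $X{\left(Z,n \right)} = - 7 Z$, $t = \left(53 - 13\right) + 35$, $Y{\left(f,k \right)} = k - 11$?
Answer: $2047$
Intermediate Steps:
$Y{\left(f,k \right)} = -11 + k$
$m = 2663$ ($m = 2628 + \left(-11 + 46\right) = 2628 + 35 = 2663$)
$t = 75$ ($t = 40 + 35 = 75$)
$I{\left(-147,49 \right)} + \left(m + X{\left(t,-38 \right)}\right) = -91 + \left(2663 - 525\right) = -91 + 2138 = 2047$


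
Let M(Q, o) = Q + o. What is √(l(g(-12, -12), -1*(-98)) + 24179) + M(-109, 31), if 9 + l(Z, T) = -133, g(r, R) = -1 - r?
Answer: -78 + 43*√13 ≈ 77.039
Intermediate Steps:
l(Z, T) = -142 (l(Z, T) = -9 - 133 = -142)
√(l(g(-12, -12), -1*(-98)) + 24179) + M(-109, 31) = √(-142 + 24179) + (-109 + 31) = √24037 - 78 = 43*√13 - 78 = -78 + 43*√13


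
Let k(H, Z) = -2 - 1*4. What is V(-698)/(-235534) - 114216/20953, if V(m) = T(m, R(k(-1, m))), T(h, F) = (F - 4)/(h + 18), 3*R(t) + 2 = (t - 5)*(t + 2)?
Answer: -1829319070439/335589785336 ≈ -5.4511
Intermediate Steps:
k(H, Z) = -6 (k(H, Z) = -2 - 4 = -6)
R(t) = -⅔ + (-5 + t)*(2 + t)/3 (R(t) = -⅔ + ((t - 5)*(t + 2))/3 = -⅔ + ((-5 + t)*(2 + t))/3 = -⅔ + (-5 + t)*(2 + t)/3)
T(h, F) = (-4 + F)/(18 + h)
V(m) = 10/(18 + m) (V(m) = (-4 + (-4 - 1*(-6) + (⅓)*(-6)²))/(18 + m) = (-4 + (-4 + 6 + (⅓)*36))/(18 + m) = (-4 + (-4 + 6 + 12))/(18 + m) = (-4 + 14)/(18 + m) = 10/(18 + m))
V(-698)/(-235534) - 114216/20953 = (10/(18 - 698))/(-235534) - 114216/20953 = (10/(-680))*(-1/235534) - 114216*1/20953 = (10*(-1/680))*(-1/235534) - 114216/20953 = -1/68*(-1/235534) - 114216/20953 = 1/16016312 - 114216/20953 = -1829319070439/335589785336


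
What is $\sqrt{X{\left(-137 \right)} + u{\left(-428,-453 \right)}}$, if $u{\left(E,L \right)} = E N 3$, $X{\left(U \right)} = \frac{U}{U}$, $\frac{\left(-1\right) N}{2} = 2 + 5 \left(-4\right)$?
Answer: $i \sqrt{46223} \approx 215.0 i$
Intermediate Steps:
$N = 36$ ($N = - 2 \left(2 + 5 \left(-4\right)\right) = - 2 \left(2 - 20\right) = \left(-2\right) \left(-18\right) = 36$)
$X{\left(U \right)} = 1$
$u{\left(E,L \right)} = 108 E$ ($u{\left(E,L \right)} = E 36 \cdot 3 = 36 E 3 = 108 E$)
$\sqrt{X{\left(-137 \right)} + u{\left(-428,-453 \right)}} = \sqrt{1 + 108 \left(-428\right)} = \sqrt{1 - 46224} = \sqrt{-46223} = i \sqrt{46223}$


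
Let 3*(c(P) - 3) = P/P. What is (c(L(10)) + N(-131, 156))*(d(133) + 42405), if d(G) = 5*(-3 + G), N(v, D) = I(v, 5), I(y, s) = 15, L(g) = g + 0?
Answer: 2368025/3 ≈ 7.8934e+5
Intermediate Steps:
L(g) = g
c(P) = 10/3 (c(P) = 3 + (P/P)/3 = 3 + (⅓)*1 = 3 + ⅓ = 10/3)
N(v, D) = 15
d(G) = -15 + 5*G
(c(L(10)) + N(-131, 156))*(d(133) + 42405) = (10/3 + 15)*((-15 + 5*133) + 42405) = 55*((-15 + 665) + 42405)/3 = 55*(650 + 42405)/3 = (55/3)*43055 = 2368025/3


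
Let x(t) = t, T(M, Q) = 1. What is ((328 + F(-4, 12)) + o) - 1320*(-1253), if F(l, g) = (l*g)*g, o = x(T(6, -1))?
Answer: 1653713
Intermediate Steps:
o = 1
F(l, g) = l*g² (F(l, g) = (g*l)*g = l*g²)
((328 + F(-4, 12)) + o) - 1320*(-1253) = ((328 - 4*12²) + 1) - 1320*(-1253) = ((328 - 4*144) + 1) + 1653960 = ((328 - 576) + 1) + 1653960 = (-248 + 1) + 1653960 = -247 + 1653960 = 1653713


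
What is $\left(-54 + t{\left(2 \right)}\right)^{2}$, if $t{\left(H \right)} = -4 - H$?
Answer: $3600$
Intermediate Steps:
$\left(-54 + t{\left(2 \right)}\right)^{2} = \left(-54 - 6\right)^{2} = \left(-60\right)^{2} = 3600$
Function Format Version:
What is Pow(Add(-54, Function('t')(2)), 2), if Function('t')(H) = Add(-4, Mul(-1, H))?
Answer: 3600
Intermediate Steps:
Pow(Add(-54, Function('t')(2)), 2) = Pow(Add(-54, Add(-4, Mul(-1, 2))), 2) = Pow(Add(-54, Add(-4, -2)), 2) = Pow(Add(-54, -6), 2) = Pow(-60, 2) = 3600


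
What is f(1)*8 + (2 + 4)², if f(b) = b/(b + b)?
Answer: 40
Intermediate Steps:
f(b) = ½ (f(b) = b/((2*b)) = b*(1/(2*b)) = ½)
f(1)*8 + (2 + 4)² = (½)*8 + (2 + 4)² = 4 + 6² = 4 + 36 = 40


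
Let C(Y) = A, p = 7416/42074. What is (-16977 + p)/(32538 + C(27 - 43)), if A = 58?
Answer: -357141441/685722052 ≈ -0.52083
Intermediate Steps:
p = 3708/21037 (p = 7416*(1/42074) = 3708/21037 ≈ 0.17626)
C(Y) = 58
(-16977 + p)/(32538 + C(27 - 43)) = (-16977 + 3708/21037)/(32538 + 58) = -357141441/21037/32596 = -357141441/21037*1/32596 = -357141441/685722052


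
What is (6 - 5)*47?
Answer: 47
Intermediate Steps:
(6 - 5)*47 = 1*47 = 47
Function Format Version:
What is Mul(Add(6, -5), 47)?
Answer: 47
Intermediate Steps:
Mul(Add(6, -5), 47) = Mul(1, 47) = 47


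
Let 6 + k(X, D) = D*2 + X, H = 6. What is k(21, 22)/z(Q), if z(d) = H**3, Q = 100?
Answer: 59/216 ≈ 0.27315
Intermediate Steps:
k(X, D) = -6 + X + 2*D (k(X, D) = -6 + (D*2 + X) = -6 + (2*D + X) = -6 + (X + 2*D) = -6 + X + 2*D)
z(d) = 216 (z(d) = 6**3 = 216)
k(21, 22)/z(Q) = (-6 + 21 + 2*22)/216 = (-6 + 21 + 44)*(1/216) = 59*(1/216) = 59/216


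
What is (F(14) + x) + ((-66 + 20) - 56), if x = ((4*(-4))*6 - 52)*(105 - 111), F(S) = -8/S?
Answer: 5498/7 ≈ 785.43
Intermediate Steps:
x = 888 (x = (-16*6 - 52)*(-6) = (-96 - 52)*(-6) = -148*(-6) = 888)
(F(14) + x) + ((-66 + 20) - 56) = (-8/14 + 888) + ((-66 + 20) - 56) = (-8*1/14 + 888) + (-46 - 56) = (-4/7 + 888) - 102 = 6212/7 - 102 = 5498/7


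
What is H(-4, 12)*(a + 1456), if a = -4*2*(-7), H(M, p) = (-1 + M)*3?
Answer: -22680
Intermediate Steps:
H(M, p) = -3 + 3*M
a = 56 (a = -8*(-7) = 56)
H(-4, 12)*(a + 1456) = (-3 + 3*(-4))*(56 + 1456) = (-3 - 12)*1512 = -15*1512 = -22680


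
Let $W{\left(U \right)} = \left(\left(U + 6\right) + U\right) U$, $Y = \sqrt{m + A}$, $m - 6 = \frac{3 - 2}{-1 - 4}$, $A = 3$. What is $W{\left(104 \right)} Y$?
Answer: $\frac{44512 \sqrt{55}}{5} \approx 66022.0$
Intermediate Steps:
$m = \frac{29}{5}$ ($m = 6 + \frac{3 - 2}{-1 - 4} = 6 + 1 \frac{1}{-5} = 6 + 1 \left(- \frac{1}{5}\right) = 6 - \frac{1}{5} = \frac{29}{5} \approx 5.8$)
$Y = \frac{2 \sqrt{55}}{5}$ ($Y = \sqrt{\frac{29}{5} + 3} = \sqrt{\frac{44}{5}} = \frac{2 \sqrt{55}}{5} \approx 2.9665$)
$W{\left(U \right)} = U \left(6 + 2 U\right)$ ($W{\left(U \right)} = \left(\left(6 + U\right) + U\right) U = \left(6 + 2 U\right) U = U \left(6 + 2 U\right)$)
$W{\left(104 \right)} Y = 2 \cdot 104 \left(3 + 104\right) \frac{2 \sqrt{55}}{5} = 2 \cdot 104 \cdot 107 \frac{2 \sqrt{55}}{5} = 22256 \frac{2 \sqrt{55}}{5} = \frac{44512 \sqrt{55}}{5}$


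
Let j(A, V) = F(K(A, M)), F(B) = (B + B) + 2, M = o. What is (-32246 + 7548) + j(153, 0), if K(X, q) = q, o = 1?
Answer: -24694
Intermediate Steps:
M = 1
F(B) = 2 + 2*B (F(B) = 2*B + 2 = 2 + 2*B)
j(A, V) = 4 (j(A, V) = 2 + 2*1 = 2 + 2 = 4)
(-32246 + 7548) + j(153, 0) = (-32246 + 7548) + 4 = -24698 + 4 = -24694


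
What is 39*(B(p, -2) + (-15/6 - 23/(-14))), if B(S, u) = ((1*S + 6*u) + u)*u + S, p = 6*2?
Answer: 4134/7 ≈ 590.57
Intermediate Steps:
p = 12
B(S, u) = S + u*(S + 7*u) (B(S, u) = ((S + 6*u) + u)*u + S = (S + 7*u)*u + S = u*(S + 7*u) + S = S + u*(S + 7*u))
39*(B(p, -2) + (-15/6 - 23/(-14))) = 39*((12 + 7*(-2)² + 12*(-2)) + (-15/6 - 23/(-14))) = 39*((12 + 7*4 - 24) + (-15*⅙ - 23*(-1/14))) = 39*((12 + 28 - 24) + (-5/2 + 23/14)) = 39*(16 - 6/7) = 39*(106/7) = 4134/7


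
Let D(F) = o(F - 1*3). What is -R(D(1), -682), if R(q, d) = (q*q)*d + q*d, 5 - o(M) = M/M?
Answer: 13640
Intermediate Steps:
o(M) = 4 (o(M) = 5 - M/M = 5 - 1*1 = 5 - 1 = 4)
D(F) = 4
R(q, d) = d*q + d*q**2 (R(q, d) = q**2*d + d*q = d*q**2 + d*q = d*q + d*q**2)
-R(D(1), -682) = -(-682)*4*(1 + 4) = -(-682)*4*5 = -1*(-13640) = 13640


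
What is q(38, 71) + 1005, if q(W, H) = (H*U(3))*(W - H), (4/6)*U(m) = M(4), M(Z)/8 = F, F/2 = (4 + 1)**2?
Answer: -1404795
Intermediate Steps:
F = 50 (F = 2*(4 + 1)**2 = 2*5**2 = 2*25 = 50)
M(Z) = 400 (M(Z) = 8*50 = 400)
U(m) = 600 (U(m) = (3/2)*400 = 600)
q(W, H) = 600*H*(W - H) (q(W, H) = (H*600)*(W - H) = (600*H)*(W - H) = 600*H*(W - H))
q(38, 71) + 1005 = 600*71*(38 - 1*71) + 1005 = 600*71*(38 - 71) + 1005 = 600*71*(-33) + 1005 = -1405800 + 1005 = -1404795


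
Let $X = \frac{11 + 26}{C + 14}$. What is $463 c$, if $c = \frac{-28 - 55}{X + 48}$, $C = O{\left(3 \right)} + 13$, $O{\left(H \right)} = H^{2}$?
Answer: $- \frac{1383444}{1765} \approx -783.82$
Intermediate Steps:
$C = 22$ ($C = 3^{2} + 13 = 9 + 13 = 22$)
$X = \frac{37}{36}$ ($X = \frac{11 + 26}{22 + 14} = \frac{37}{36} \approx 1.0278$)
$c = - \frac{2988}{1765}$ ($c = \frac{-28 - 55}{\frac{37}{36} + 48} = - \frac{83}{\frac{1765}{36}} = \left(-83\right) \frac{36}{1765} = - \frac{2988}{1765} \approx -1.6929$)
$463 c = 463 \left(- \frac{2988}{1765}\right) = - \frac{1383444}{1765}$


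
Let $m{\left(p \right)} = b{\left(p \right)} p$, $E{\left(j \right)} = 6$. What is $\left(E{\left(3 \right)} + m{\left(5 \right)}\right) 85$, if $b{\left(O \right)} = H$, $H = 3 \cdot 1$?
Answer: $1785$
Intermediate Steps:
$H = 3$
$b{\left(O \right)} = 3$
$m{\left(p \right)} = 3 p$
$\left(E{\left(3 \right)} + m{\left(5 \right)}\right) 85 = \left(6 + 3 \cdot 5\right) 85 = \left(6 + 15\right) 85 = 21 \cdot 85 = 1785$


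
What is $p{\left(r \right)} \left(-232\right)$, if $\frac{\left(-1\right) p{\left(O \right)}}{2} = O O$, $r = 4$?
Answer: $7424$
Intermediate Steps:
$p{\left(O \right)} = - 2 O^{2}$ ($p{\left(O \right)} = - 2 O O = - 2 O^{2}$)
$p{\left(r \right)} \left(-232\right) = - 2 \cdot 4^{2} \left(-232\right) = \left(-2\right) 16 \left(-232\right) = \left(-32\right) \left(-232\right) = 7424$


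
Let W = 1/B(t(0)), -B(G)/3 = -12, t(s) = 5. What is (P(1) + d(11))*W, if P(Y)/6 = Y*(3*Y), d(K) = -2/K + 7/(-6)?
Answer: 1099/2376 ≈ 0.46254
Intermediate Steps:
B(G) = 36 (B(G) = -3*(-12) = 36)
W = 1/36 ≈ 0.027778
d(K) = -7/6 - 2/K (d(K) = -2/K + 7*(-⅙) = -2/K - 7/6 = -7/6 - 2/K)
P(Y) = 18*Y² (P(Y) = 6*(Y*(3*Y)) = 6*(3*Y²) = 18*Y²)
(P(1) + d(11))*W = (18*1² + (-7/6 - 2/11))*(1/36) = (18*1 + (-7/6 - 2*1/11))*(1/36) = (18 + (-7/6 - 2/11))*(1/36) = (18 - 89/66)*(1/36) = (1099/66)*(1/36) = 1099/2376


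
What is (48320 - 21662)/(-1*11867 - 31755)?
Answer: -13329/21811 ≈ -0.61111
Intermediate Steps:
(48320 - 21662)/(-1*11867 - 31755) = 26658/(-11867 - 31755) = 26658/(-43622) = 26658*(-1/43622) = -13329/21811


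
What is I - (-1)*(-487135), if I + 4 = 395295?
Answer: -91844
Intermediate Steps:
I = 395291 (I = -4 + 395295 = 395291)
I - (-1)*(-487135) = 395291 - (-1)*(-487135) = 395291 - 1*487135 = 395291 - 487135 = -91844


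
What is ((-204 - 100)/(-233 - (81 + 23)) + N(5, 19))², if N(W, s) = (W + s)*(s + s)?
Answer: 94647291904/113569 ≈ 8.3339e+5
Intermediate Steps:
N(W, s) = 2*s*(W + s) (N(W, s) = (W + s)*(2*s) = 2*s*(W + s))
((-204 - 100)/(-233 - (81 + 23)) + N(5, 19))² = ((-204 - 100)/(-233 - (81 + 23)) + 2*19*(5 + 19))² = (-304/(-233 - 1*104) + 2*19*24)² = (-304/(-233 - 104) + 912)² = (-304/(-337) + 912)² = (-304*(-1/337) + 912)² = (304/337 + 912)² = (307648/337)² = 94647291904/113569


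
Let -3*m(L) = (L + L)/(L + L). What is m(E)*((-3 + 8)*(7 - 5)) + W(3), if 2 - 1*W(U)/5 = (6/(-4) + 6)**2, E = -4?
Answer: -1135/12 ≈ -94.583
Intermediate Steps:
m(L) = -1/3 (m(L) = -(L + L)/(3*(L + L)) = -2*L/(3*(2*L)) = -2*L*1/(2*L)/3 = -1/3*1 = -1/3)
W(U) = -365/4 (W(U) = 10 - 5*(6/(-4) + 6)**2 = 10 - 5*(6*(-1/4) + 6)**2 = 10 - 5*(-3/2 + 6)**2 = 10 - 5*(9/2)**2 = 10 - 5*81/4 = 10 - 405/4 = -365/4)
m(E)*((-3 + 8)*(7 - 5)) + W(3) = -(-3 + 8)*(7 - 5)/3 - 365/4 = -5*2/3 - 365/4 = -1/3*10 - 365/4 = -10/3 - 365/4 = -1135/12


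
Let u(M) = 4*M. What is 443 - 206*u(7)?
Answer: -5325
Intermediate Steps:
443 - 206*u(7) = 443 - 824*7 = 443 - 206*28 = 443 - 5768 = -5325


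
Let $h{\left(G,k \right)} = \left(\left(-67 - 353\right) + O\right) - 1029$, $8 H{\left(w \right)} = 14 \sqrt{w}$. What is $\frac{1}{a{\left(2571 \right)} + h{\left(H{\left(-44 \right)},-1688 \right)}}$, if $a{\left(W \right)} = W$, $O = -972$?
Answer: $\frac{1}{150} \approx 0.0066667$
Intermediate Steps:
$H{\left(w \right)} = \frac{7 \sqrt{w}}{4}$ ($H{\left(w \right)} = \frac{14 \sqrt{w}}{8} = \frac{7 \sqrt{w}}{4}$)
$h{\left(G,k \right)} = -2421$ ($h{\left(G,k \right)} = \left(\left(-67 - 353\right) - 972\right) - 1029 = \left(-420 - 972\right) - 1029 = -1392 - 1029 = -2421$)
$\frac{1}{a{\left(2571 \right)} + h{\left(H{\left(-44 \right)},-1688 \right)}} = \frac{1}{2571 - 2421} = \frac{1}{150}$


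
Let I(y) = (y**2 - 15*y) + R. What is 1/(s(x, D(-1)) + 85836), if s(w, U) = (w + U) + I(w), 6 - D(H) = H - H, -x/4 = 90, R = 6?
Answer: 1/220488 ≈ 4.5354e-6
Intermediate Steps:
x = -360 (x = -4*90 = -360)
I(y) = 6 + y**2 - 15*y (I(y) = (y**2 - 15*y) + 6 = 6 + y**2 - 15*y)
D(H) = 6 (D(H) = 6 - (H - H) = 6 - 1*0 = 6 + 0 = 6)
s(w, U) = 6 + U + w**2 - 14*w (s(w, U) = (w + U) + (6 + w**2 - 15*w) = (U + w) + (6 + w**2 - 15*w) = 6 + U + w**2 - 14*w)
1/(s(x, D(-1)) + 85836) = 1/((6 + 6 + (-360)**2 - 14*(-360)) + 85836) = 1/((6 + 6 + 129600 + 5040) + 85836) = 1/(134652 + 85836) = 1/220488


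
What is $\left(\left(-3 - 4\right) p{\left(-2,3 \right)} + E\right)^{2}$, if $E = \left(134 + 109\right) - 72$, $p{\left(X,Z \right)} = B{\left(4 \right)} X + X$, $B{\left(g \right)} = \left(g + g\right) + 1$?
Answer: $96721$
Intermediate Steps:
$B{\left(g \right)} = 1 + 2 g$ ($B{\left(g \right)} = 2 g + 1 = 1 + 2 g$)
$p{\left(X,Z \right)} = 10 X$ ($p{\left(X,Z \right)} = \left(1 + 2 \cdot 4\right) X + X = \left(1 + 8\right) X + X = 9 X + X = 10 X$)
$E = 171$ ($E = 243 - 72 = 171$)
$\left(\left(-3 - 4\right) p{\left(-2,3 \right)} + E\right)^{2} = \left(\left(-3 - 4\right) 10 \left(-2\right) + 171\right)^{2} = \left(\left(-7\right) \left(-20\right) + 171\right)^{2} = \left(140 + 171\right)^{2} = 311^{2} = 96721$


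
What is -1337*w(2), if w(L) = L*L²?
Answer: -10696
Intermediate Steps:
w(L) = L³
-1337*w(2) = -1337*2³ = -1337*8 = -10696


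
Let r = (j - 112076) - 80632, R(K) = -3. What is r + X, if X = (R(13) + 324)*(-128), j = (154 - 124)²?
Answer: -232896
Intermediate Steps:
j = 900 (j = 30² = 900)
X = -41088 (X = (-3 + 324)*(-128) = 321*(-128) = -41088)
r = -191808 (r = (900 - 112076) - 80632 = -111176 - 80632 = -191808)
r + X = -191808 - 41088 = -232896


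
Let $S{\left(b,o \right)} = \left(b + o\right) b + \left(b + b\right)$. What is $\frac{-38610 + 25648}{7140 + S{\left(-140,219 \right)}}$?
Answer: $\frac{6481}{2100} \approx 3.0862$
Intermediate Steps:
$S{\left(b,o \right)} = 2 b + b \left(b + o\right)$ ($S{\left(b,o \right)} = b \left(b + o\right) + 2 b = 2 b + b \left(b + o\right)$)
$\frac{-38610 + 25648}{7140 + S{\left(-140,219 \right)}} = \frac{-38610 + 25648}{7140 - 140 \left(2 - 140 + 219\right)} = - \frac{12962}{7140 - 11340} = - \frac{12962}{-4200} = \left(-12962\right) \left(- \frac{1}{4200}\right) = \frac{6481}{2100}$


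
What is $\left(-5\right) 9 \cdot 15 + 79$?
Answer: $-596$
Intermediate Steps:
$\left(-5\right) 9 \cdot 15 + 79 = \left(-45\right) 15 + 79 = -675 + 79 = -596$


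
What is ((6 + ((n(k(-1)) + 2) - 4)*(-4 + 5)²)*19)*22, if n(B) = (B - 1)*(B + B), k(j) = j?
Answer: 3344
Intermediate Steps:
n(B) = 2*B*(-1 + B) (n(B) = (-1 + B)*(2*B) = 2*B*(-1 + B))
((6 + ((n(k(-1)) + 2) - 4)*(-4 + 5)²)*19)*22 = ((6 + ((2*(-1)*(-1 - 1) + 2) - 4)*(-4 + 5)²)*19)*22 = ((6 + ((2*(-1)*(-2) + 2) - 4)*1²)*19)*22 = ((6 + ((4 + 2) - 4)*1)*19)*22 = ((6 + (6 - 4)*1)*19)*22 = ((6 + 2*1)*19)*22 = ((6 + 2)*19)*22 = (8*19)*22 = 152*22 = 3344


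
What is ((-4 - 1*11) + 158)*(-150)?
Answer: -21450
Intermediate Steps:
((-4 - 1*11) + 158)*(-150) = ((-4 - 11) + 158)*(-150) = (-15 + 158)*(-150) = 143*(-150) = -21450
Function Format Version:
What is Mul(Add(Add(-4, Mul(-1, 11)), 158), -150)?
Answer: -21450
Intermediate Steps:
Mul(Add(Add(-4, Mul(-1, 11)), 158), -150) = Mul(Add(Add(-4, -11), 158), -150) = Mul(Add(-15, 158), -150) = Mul(143, -150) = -21450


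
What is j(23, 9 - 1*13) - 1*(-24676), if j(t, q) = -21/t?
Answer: 567527/23 ≈ 24675.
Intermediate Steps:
j(23, 9 - 1*13) - 1*(-24676) = -21/23 - 1*(-24676) = -21*1/23 + 24676 = -21/23 + 24676 = 567527/23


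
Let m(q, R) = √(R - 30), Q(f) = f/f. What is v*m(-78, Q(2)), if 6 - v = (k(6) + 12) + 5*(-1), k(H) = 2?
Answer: -3*I*√29 ≈ -16.155*I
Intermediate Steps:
Q(f) = 1
m(q, R) = √(-30 + R)
v = -3 (v = 6 - ((2 + 12) + 5*(-1)) = 6 - (14 - 5) = 6 - 1*9 = 6 - 9 = -3)
v*m(-78, Q(2)) = -3*√(-30 + 1) = -3*I*√29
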